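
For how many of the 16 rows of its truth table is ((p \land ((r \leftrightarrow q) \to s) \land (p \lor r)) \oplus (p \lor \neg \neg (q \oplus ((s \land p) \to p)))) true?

6

p | q | r | s || (r \leftrightarrow q) | (p \lor r) | (s \land p) | ((s \land p) \to p) | φ
0 | 0 | 0 | 0 ||           1           |     0      |      0      |          1          | 1
0 | 0 | 0 | 1 ||           1           |     0      |      0      |          1          | 1
0 | 0 | 1 | 0 ||           0           |     1      |      0      |          1          | 1
0 | 0 | 1 | 1 ||           0           |     1      |      0      |          1          | 1
0 | 1 | 0 | 0 ||           0           |     0      |      0      |          1          | 0
0 | 1 | 0 | 1 ||           0           |     0      |      0      |          1          | 0
0 | 1 | 1 | 0 ||           1           |     1      |      0      |          1          | 0
0 | 1 | 1 | 1 ||           1           |     1      |      0      |          1          | 0
1 | 0 | 0 | 0 ||           1           |     1      |      0      |          1          | 1
1 | 0 | 0 | 1 ||           1           |     1      |      1      |          1          | 0
1 | 0 | 1 | 0 ||           0           |     1      |      0      |          1          | 0
1 | 0 | 1 | 1 ||           0           |     1      |      1      |          1          | 0
1 | 1 | 0 | 0 ||           0           |     1      |      0      |          1          | 0
1 | 1 | 0 | 1 ||           0           |     1      |      1      |          1          | 0
1 | 1 | 1 | 0 ||           1           |     1      |      0      |          1          | 1
1 | 1 | 1 | 1 ||           1           |     1      |      1      |          1          | 0
The formula is true on 6 of the 16 rows.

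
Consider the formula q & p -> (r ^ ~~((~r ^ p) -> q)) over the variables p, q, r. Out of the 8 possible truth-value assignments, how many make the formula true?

7

p  q  r  |  (q & p)  ~r  (~r ^ p)  ((~r ^ p) -> q)  ~((~r ^ p) -> q)  ~~((~r ^ p) -> q)  (r ^ ~~((~r ^ p) -> q))  φ
F  F  F  |     F     T      T             F                T                  F                     F             T
F  F  T  |     F     F      F             T                F                  T                     F             T
F  T  F  |     F     T      T             T                F                  T                     T             T
F  T  T  |     F     F      F             T                F                  T                     F             T
T  F  F  |     F     T      F             T                F                  T                     T             T
T  F  T  |     F     F      T             F                T                  F                     T             T
T  T  F  |     T     T      F             T                F                  T                     T             T
T  T  T  |     T     F      T             T                F                  T                     F             F
The formula is true on 7 of the 8 rows.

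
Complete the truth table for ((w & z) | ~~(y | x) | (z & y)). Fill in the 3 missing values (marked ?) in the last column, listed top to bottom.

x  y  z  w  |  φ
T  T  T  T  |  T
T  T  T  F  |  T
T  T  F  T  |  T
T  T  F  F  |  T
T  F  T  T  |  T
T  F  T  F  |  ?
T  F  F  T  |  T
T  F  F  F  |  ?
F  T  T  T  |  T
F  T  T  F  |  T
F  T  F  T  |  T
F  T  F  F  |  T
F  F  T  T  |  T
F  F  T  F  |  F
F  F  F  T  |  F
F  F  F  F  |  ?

Row x=T, y=F, z=T, w=F: (w & z) = F, ~~(y | x) = T, (z & y) = F, so the formula = T.
Row x=T, y=F, z=F, w=F: (w & z) = F, ~~(y | x) = T, (z & y) = F, so the formula = T.
Row x=F, y=F, z=F, w=F: (w & z) = F, ~~(y | x) = F, (z & y) = F, so the formula = F.

T, T, F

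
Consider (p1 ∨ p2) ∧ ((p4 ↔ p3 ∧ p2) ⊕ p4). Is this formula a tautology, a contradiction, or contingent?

p1 | p2 | p3 | p4 | (p1 ∨ p2) | (p3 ∧ p2) | (p4 ↔ (p3 ∧ p2)) | ((p4 ↔ (p3 ∧ p2)) ⊕ p4) | φ
-- | -- | -- | -- | --------- | --------- | ---------------- | ----------------------- | -
0  | 0  | 0  | 0  |     0     |     0     |        1         |            1            | 0
0  | 0  | 0  | 1  |     0     |     0     |        0         |            1            | 0
0  | 0  | 1  | 0  |     0     |     0     |        1         |            1            | 0
0  | 0  | 1  | 1  |     0     |     0     |        0         |            1            | 0
0  | 1  | 0  | 0  |     1     |     0     |        1         |            1            | 1
0  | 1  | 0  | 1  |     1     |     0     |        0         |            1            | 1
0  | 1  | 1  | 0  |     1     |     1     |        0         |            0            | 0
0  | 1  | 1  | 1  |     1     |     1     |        1         |            0            | 0
1  | 0  | 0  | 0  |     1     |     0     |        1         |            1            | 1
1  | 0  | 0  | 1  |     1     |     0     |        0         |            1            | 1
1  | 0  | 1  | 0  |     1     |     0     |        1         |            1            | 1
1  | 0  | 1  | 1  |     1     |     0     |        0         |            1            | 1
1  | 1  | 0  | 0  |     1     |     0     |        1         |            1            | 1
1  | 1  | 0  | 1  |     1     |     0     |        0         |            1            | 1
1  | 1  | 1  | 0  |     1     |     1     |        0         |            0            | 0
1  | 1  | 1  | 1  |     1     |     1     |        1         |            0            | 0
8 of 16 rows are 1, so the formula is contingent.

contingent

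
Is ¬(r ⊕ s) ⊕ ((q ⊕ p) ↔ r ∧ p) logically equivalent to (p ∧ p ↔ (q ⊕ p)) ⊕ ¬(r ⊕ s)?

not equivalent

p  q  r  s  |  φ  ψ
T  T  T  T  |  T  T
T  T  T  F  |  F  F
T  T  F  T  |  T  F
T  T  F  F  |  F  T
T  F  T  T  |  F  F
T  F  T  F  |  T  T
T  F  F  T  |  F  T
T  F  F  F  |  T  F
F  T  T  T  |  T  T
F  T  T  F  |  F  F
F  T  F  T  |  F  F
F  T  F  F  |  T  T
F  F  T  T  |  F  F
F  F  T  F  |  T  T
F  F  F  T  |  T  T
F  F  F  F  |  F  F
The columns differ at p=T, q=T, r=F, s=T (φ=T, ψ=F), so they are not equivalent.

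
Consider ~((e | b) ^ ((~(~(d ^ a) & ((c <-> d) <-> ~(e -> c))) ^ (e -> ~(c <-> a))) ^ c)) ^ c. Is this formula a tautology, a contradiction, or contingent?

a | b | c | d | e | φ
- | - | - | - | - | -
0 | 0 | 0 | 0 | 0 | 1
0 | 0 | 0 | 0 | 1 | 0
0 | 0 | 0 | 1 | 0 | 1
0 | 0 | 0 | 1 | 1 | 1
0 | 0 | 1 | 0 | 0 | 0
0 | 0 | 1 | 0 | 1 | 1
0 | 0 | 1 | 1 | 0 | 1
0 | 0 | 1 | 1 | 1 | 0
0 | 1 | 0 | 0 | 0 | 0
0 | 1 | 0 | 0 | 1 | 0
0 | 1 | 0 | 1 | 0 | 0
0 | 1 | 0 | 1 | 1 | 1
0 | 1 | 1 | 0 | 0 | 1
0 | 1 | 1 | 0 | 1 | 1
0 | 1 | 1 | 1 | 0 | 0
0 | 1 | 1 | 1 | 1 | 0
1 | 0 | 0 | 0 | 0 | 1
1 | 0 | 0 | 0 | 1 | 0
1 | 0 | 0 | 1 | 0 | 0
1 | 0 | 0 | 1 | 1 | 0
1 | 0 | 1 | 0 | 0 | 1
1 | 0 | 1 | 0 | 1 | 1
1 | 0 | 1 | 1 | 0 | 1
1 | 0 | 1 | 1 | 1 | 1
1 | 1 | 0 | 0 | 0 | 0
1 | 1 | 0 | 0 | 1 | 0
1 | 1 | 0 | 1 | 0 | 1
1 | 1 | 0 | 1 | 1 | 0
1 | 1 | 1 | 0 | 0 | 0
1 | 1 | 1 | 0 | 1 | 1
1 | 1 | 1 | 1 | 0 | 0
1 | 1 | 1 | 1 | 1 | 1
16 of 32 rows are 1, so the formula is contingent.

contingent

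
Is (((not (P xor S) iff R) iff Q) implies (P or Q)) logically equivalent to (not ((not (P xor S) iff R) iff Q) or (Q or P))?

equivalent

P | Q | R | S | φ | ψ
- | - | - | - | - | -
T | T | T | T | T | T
T | T | T | F | T | T
T | T | F | T | T | T
T | T | F | F | T | T
T | F | T | T | T | T
T | F | T | F | T | T
T | F | F | T | T | T
T | F | F | F | T | T
F | T | T | T | T | T
F | T | T | F | T | T
F | T | F | T | T | T
F | T | F | F | T | T
F | F | T | T | F | F
F | F | T | F | T | T
F | F | F | T | T | T
F | F | F | F | F | F
The columns for φ and ψ agree on every row, so they are logically equivalent.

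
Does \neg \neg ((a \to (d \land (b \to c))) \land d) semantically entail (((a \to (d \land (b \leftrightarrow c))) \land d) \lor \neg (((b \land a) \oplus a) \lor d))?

a | b | c | d | φ | ψ
- | - | - | - | - | -
1 | 1 | 1 | 1 | 1 | 1
1 | 1 | 1 | 0 | 0 | 1
1 | 1 | 0 | 1 | 0 | 0
1 | 1 | 0 | 0 | 0 | 1
1 | 0 | 1 | 1 | 1 | 0
1 | 0 | 1 | 0 | 0 | 0
1 | 0 | 0 | 1 | 1 | 1
1 | 0 | 0 | 0 | 0 | 0
0 | 1 | 1 | 1 | 1 | 1
0 | 1 | 1 | 0 | 0 | 1
0 | 1 | 0 | 1 | 1 | 1
0 | 1 | 0 | 0 | 0 | 1
0 | 0 | 1 | 1 | 1 | 1
0 | 0 | 1 | 0 | 0 | 1
0 | 0 | 0 | 1 | 1 | 1
0 | 0 | 0 | 0 | 0 | 1
At a=1, b=0, c=1, d=1 we have φ true but ψ false, so φ does not entail ψ.

no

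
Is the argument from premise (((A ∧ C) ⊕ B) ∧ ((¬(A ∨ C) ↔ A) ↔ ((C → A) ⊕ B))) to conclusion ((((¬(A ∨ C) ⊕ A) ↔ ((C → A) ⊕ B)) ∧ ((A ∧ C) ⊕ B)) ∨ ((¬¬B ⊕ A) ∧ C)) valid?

A | B | C | φ | ψ
- | - | - | - | -
F | F | F | F | F
F | F | T | F | F
F | T | F | T | F
F | T | T | T | T
T | F | F | F | F
T | F | T | F | T
T | T | F | T | F
T | T | T | F | F
At A=F, B=T, C=F we have φ true but ψ false, so φ does not entail ψ.

no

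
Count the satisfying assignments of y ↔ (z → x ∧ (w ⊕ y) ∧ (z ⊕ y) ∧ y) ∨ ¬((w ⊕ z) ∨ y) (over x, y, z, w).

  x   |   y   |   z   |   w   ||   φ  
False | False | False | False || False
False | False | False |  True || False
False | False |  True | False ||  True
False | False |  True |  True || False
False |  True | False | False ||  True
False |  True | False |  True ||  True
False |  True |  True | False || False
False |  True |  True |  True || False
 True | False | False | False || False
 True | False | False |  True || False
 True | False |  True | False ||  True
 True | False |  True |  True || False
 True |  True | False | False ||  True
 True |  True | False |  True ||  True
 True |  True |  True | False || False
 True |  True |  True |  True || False
The formula is true on 6 of the 16 rows.

6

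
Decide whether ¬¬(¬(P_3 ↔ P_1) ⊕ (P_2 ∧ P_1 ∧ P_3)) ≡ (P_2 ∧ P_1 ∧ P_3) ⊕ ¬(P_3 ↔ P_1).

equivalent

P_1  P_2  P_3  |  φ  ψ
 F    F    F   |  F  F
 F    F    T   |  T  T
 F    T    F   |  F  F
 F    T    T   |  T  T
 T    F    F   |  T  T
 T    F    T   |  F  F
 T    T    F   |  T  T
 T    T    T   |  T  T
The columns for φ and ψ agree on every row, so they are logically equivalent.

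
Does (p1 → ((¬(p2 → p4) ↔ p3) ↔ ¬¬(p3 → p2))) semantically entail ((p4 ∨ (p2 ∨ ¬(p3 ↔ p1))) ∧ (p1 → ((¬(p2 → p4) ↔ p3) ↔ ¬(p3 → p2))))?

p1 | p2 | p3 | p4 || φ | ψ
T  | T  | T  | T  || F | T
T  | T  | T  | F  || T | F
T  | T  | F  | T  || T | F
T  | T  | F  | F  || F | T
T  | F  | T  | T  || T | F
T  | F  | T  | F  || T | F
T  | F  | F  | T  || T | F
T  | F  | F  | F  || T | F
F  | T  | T  | T  || T | T
F  | T  | T  | F  || T | T
F  | T  | F  | T  || T | T
F  | T  | F  | F  || T | T
F  | F  | T  | T  || T | T
F  | F  | T  | F  || T | T
F  | F  | F  | T  || T | T
F  | F  | F  | F  || T | F
At p1=T, p2=T, p3=T, p4=F we have φ true but ψ false, so φ does not entail ψ.

no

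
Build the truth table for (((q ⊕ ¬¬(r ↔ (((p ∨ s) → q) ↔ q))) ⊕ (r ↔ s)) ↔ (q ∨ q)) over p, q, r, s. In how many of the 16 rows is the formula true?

p | q | r | s || (p ∨ s) | ((p ∨ s) → q) | (((p ∨ s) → q) ↔ q) | (r ↔ (((p ∨ s) → q) ↔ q)) | ¬(r ↔ (((p ∨ s) → q) ↔ q)) | ¬¬(r ↔ (((p ∨ s) → q) ↔ q)) | (r ↔ s) | (q ∨ q) | φ
F | F | F | F ||    F    |       T       |          F          |             T             |             F              |              T              |    T    |    F    | T
F | F | F | T ||    T    |       F       |          T          |             F             |             T              |              F              |    F    |    F    | T
F | F | T | F ||    F    |       T       |          F          |             F             |             T              |              F              |    F    |    F    | T
F | F | T | T ||    T    |       F       |          T          |             T             |             F              |              T              |    T    |    F    | T
F | T | F | F ||    F    |       T       |          T          |             F             |             T              |              F              |    T    |    T    | F
F | T | F | T ||    T    |       T       |          T          |             F             |             T              |              F              |    F    |    T    | T
F | T | T | F ||    F    |       T       |          T          |             T             |             F              |              T              |    F    |    T    | F
F | T | T | T ||    T    |       T       |          T          |             T             |             F              |              T              |    T    |    T    | T
T | F | F | F ||    T    |       F       |          T          |             F             |             T              |              F              |    T    |    F    | F
T | F | F | T ||    T    |       F       |          T          |             F             |             T              |              F              |    F    |    F    | T
T | F | T | F ||    T    |       F       |          T          |             T             |             F              |              T              |    F    |    F    | F
T | F | T | T ||    T    |       F       |          T          |             T             |             F              |              T              |    T    |    F    | T
T | T | F | F ||    T    |       T       |          T          |             F             |             T              |              F              |    T    |    T    | F
T | T | F | T ||    T    |       T       |          T          |             F             |             T              |              F              |    F    |    T    | T
T | T | T | F ||    T    |       T       |          T          |             T             |             F              |              T              |    F    |    T    | F
T | T | T | T ||    T    |       T       |          T          |             T             |             F              |              T              |    T    |    T    | T
The formula is true on 10 of the 16 rows.

10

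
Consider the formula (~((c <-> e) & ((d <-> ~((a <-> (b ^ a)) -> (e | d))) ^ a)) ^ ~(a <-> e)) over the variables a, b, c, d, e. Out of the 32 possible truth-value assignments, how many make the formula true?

18

a  b  c  d  e  |  φ
1  1  1  1  1  |  0
1  1  1  1  0  |  0
1  1  1  0  1  |  1
1  1  1  0  0  |  0
1  1  0  1  1  |  1
1  1  0  1  0  |  1
1  1  0  0  1  |  1
1  1  0  0  0  |  0
1  0  1  1  1  |  0
1  0  1  1  0  |  0
1  0  1  0  1  |  1
1  0  1  0  0  |  0
1  0  0  1  1  |  1
1  0  0  1  0  |  1
1  0  0  0  1  |  1
1  0  0  0  0  |  1
0  1  1  1  1  |  0
0  1  1  1  0  |  1
0  1  1  0  1  |  1
0  1  1  0  0  |  1
0  1  0  1  1  |  0
0  1  0  1  0  |  1
0  1  0  0  1  |  0
0  1  0  0  0  |  0
0  0  1  1  1  |  0
0  0  1  1  0  |  1
0  0  1  0  1  |  1
0  0  1  0  0  |  1
0  0  0  1  1  |  0
0  0  0  1  0  |  1
0  0  0  0  1  |  0
0  0  0  0  0  |  1
The formula is true on 18 of the 32 rows.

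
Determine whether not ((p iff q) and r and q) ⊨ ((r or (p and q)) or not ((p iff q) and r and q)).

yes

p  q  r  |  φ  ψ
T  T  T  |  F  T
T  T  F  |  T  T
T  F  T  |  T  T
T  F  F  |  T  T
F  T  T  |  T  T
F  T  F  |  T  T
F  F  T  |  T  T
F  F  F  |  T  T
In every row where φ is true, ψ is also true, so φ ⊨ ψ.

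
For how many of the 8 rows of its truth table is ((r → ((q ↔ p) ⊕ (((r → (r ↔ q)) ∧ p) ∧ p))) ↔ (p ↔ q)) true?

p | q | r || (q ↔ p) | (r ↔ q) | (r → (r ↔ q)) | ((r → (r ↔ q)) ∧ p) | (((r → (r ↔ q)) ∧ p) ∧ p) | (p ↔ q) | φ
T | T | T ||    T    |    T    |       T       |          T          |             T             |    T    | F
T | T | F ||    T    |    F    |       T       |          T          |             T             |    T    | T
T | F | T ||    F    |    F    |       F       |          F          |             F             |    F    | T
T | F | F ||    F    |    T    |       T       |          T          |             T             |    F    | F
F | T | T ||    F    |    T    |       T       |          F          |             F             |    F    | T
F | T | F ||    F    |    F    |       T       |          F          |             F             |    F    | F
F | F | T ||    T    |    F    |       F       |          F          |             F             |    T    | T
F | F | F ||    T    |    T    |       T       |          F          |             F             |    T    | T
The formula is true on 5 of the 8 rows.

5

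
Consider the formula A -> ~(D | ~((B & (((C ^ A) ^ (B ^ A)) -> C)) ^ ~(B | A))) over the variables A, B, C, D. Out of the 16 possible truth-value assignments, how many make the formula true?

A  B  C  D     (C ^ A)  (B ^ A)  ((C ^ A) ^ (B ^ A))  (((C ^ A) ^ (B ^ A)) -> C)  (B | A)  ~(B | A)  φ
1  1  1  1        0        0              0                       1                  1        0      0
1  1  1  0        0        0              0                       1                  1        0      1
1  1  0  1        1        0              1                       0                  1        0      0
1  1  0  0        1        0              1                       0                  1        0      0
1  0  1  1        0        1              1                       1                  1        0      0
1  0  1  0        0        1              1                       1                  1        0      0
1  0  0  1        1        1              0                       1                  1        0      0
1  0  0  0        1        1              0                       1                  1        0      0
0  1  1  1        1        1              0                       1                  1        0      1
0  1  1  0        1        1              0                       1                  1        0      1
0  1  0  1        0        1              1                       0                  1        0      1
0  1  0  0        0        1              1                       0                  1        0      1
0  0  1  1        1        0              1                       1                  0        1      1
0  0  1  0        1        0              1                       1                  0        1      1
0  0  0  1        0        0              0                       1                  0        1      1
0  0  0  0        0        0              0                       1                  0        1      1
The formula is true on 9 of the 16 rows.

9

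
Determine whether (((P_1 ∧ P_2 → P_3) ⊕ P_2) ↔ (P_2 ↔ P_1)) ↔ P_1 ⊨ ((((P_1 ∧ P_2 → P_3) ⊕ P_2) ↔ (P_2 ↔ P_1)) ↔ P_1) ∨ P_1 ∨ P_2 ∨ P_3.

 P_1  |  P_2  |  P_3  |   φ   |   ψ  
----- | ----- | ----- | ----- | -----
 True |  True |  True | False |  True
 True |  True | False |  True |  True
 True | False |  True | False |  True
 True | False | False | False |  True
False |  True |  True | False |  True
False |  True | False | False |  True
False | False |  True | False |  True
False | False | False | False | False
In every row where φ is true, ψ is also true, so φ ⊨ ψ.

yes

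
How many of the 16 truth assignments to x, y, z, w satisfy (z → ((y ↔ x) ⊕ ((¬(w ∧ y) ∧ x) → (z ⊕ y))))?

x | y | z | w | φ
- | - | - | - | -
1 | 1 | 1 | 1 | 0
1 | 1 | 1 | 0 | 1
1 | 1 | 0 | 1 | 1
1 | 1 | 0 | 0 | 1
1 | 0 | 1 | 1 | 1
1 | 0 | 1 | 0 | 1
1 | 0 | 0 | 1 | 1
1 | 0 | 0 | 0 | 1
0 | 1 | 1 | 1 | 1
0 | 1 | 1 | 0 | 1
0 | 1 | 0 | 1 | 1
0 | 1 | 0 | 0 | 1
0 | 0 | 1 | 1 | 0
0 | 0 | 1 | 0 | 0
0 | 0 | 0 | 1 | 1
0 | 0 | 0 | 0 | 1
The formula is true on 13 of the 16 rows.

13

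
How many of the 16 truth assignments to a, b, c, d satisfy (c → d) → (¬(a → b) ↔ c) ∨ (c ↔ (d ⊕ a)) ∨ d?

15

a  b  c  d  |  φ
T  T  T  T  |  T
T  T  T  F  |  T
T  T  F  T  |  T
T  T  F  F  |  T
T  F  T  T  |  T
T  F  T  F  |  T
T  F  F  T  |  T
T  F  F  F  |  F
F  T  T  T  |  T
F  T  T  F  |  T
F  T  F  T  |  T
F  T  F  F  |  T
F  F  T  T  |  T
F  F  T  F  |  T
F  F  F  T  |  T
F  F  F  F  |  T
The formula is true on 15 of the 16 rows.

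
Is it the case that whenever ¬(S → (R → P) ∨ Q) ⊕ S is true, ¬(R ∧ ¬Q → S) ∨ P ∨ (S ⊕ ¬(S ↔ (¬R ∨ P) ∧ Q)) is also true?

no

P | Q | R | S | φ | ψ
- | - | - | - | - | -
T | T | T | T | T | T
T | T | T | F | F | T
T | T | F | T | T | T
T | T | F | F | F | T
T | F | T | T | T | T
T | F | T | F | F | T
T | F | F | T | T | T
T | F | F | F | F | T
F | T | T | T | T | F
F | T | T | F | F | F
F | T | F | T | T | T
F | T | F | F | F | T
F | F | T | T | F | F
F | F | T | F | F | T
F | F | F | T | T | F
F | F | F | F | F | F
At P=F, Q=T, R=T, S=T we have φ true but ψ false, so φ does not entail ψ.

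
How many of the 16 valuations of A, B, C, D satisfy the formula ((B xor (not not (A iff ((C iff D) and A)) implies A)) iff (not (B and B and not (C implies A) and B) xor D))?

A  B  C  D  |  (C iff D)  ((C iff D) and A)  (A iff ((C iff D) and A))  (C implies A)  not (C implies A)  φ
F  F  F  F  |      T              F                      T                    T                F          F
F  F  F  T  |      F              F                      T                    T                F          T
F  F  T  F  |      F              F                      T                    F                T          F
F  F  T  T  |      T              F                      T                    F                T          T
F  T  F  F  |      T              F                      T                    T                F          T
F  T  F  T  |      F              F                      T                    T                F          F
F  T  T  F  |      F              F                      T                    F                T          F
F  T  T  T  |      T              F                      T                    F                T          T
T  F  F  F  |      T              T                      T                    T                F          T
T  F  F  T  |      F              F                      F                    T                F          F
T  F  T  F  |      F              F                      F                    T                F          T
T  F  T  T  |      T              T                      T                    T                F          F
T  T  F  F  |      T              T                      T                    T                F          F
T  T  F  T  |      F              F                      F                    T                F          T
T  T  T  F  |      F              F                      F                    T                F          F
T  T  T  T  |      T              T                      T                    T                F          T
The formula is true on 8 of the 16 rows.

8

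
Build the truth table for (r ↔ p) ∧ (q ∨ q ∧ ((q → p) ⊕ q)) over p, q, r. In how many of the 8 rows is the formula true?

2

p | q | r | (r ↔ p) | (q → p) | ((q → p) ⊕ q) | (q ∧ ((q → p) ⊕ q)) | (q ∨ (q ∧ ((q → p) ⊕ q))) | φ
- | - | - | ------- | ------- | ------------- | ------------------- | ------------------------- | -
F | F | F |    T    |    T    |       T       |          F          |             F             | F
F | F | T |    F    |    T    |       T       |          F          |             F             | F
F | T | F |    T    |    F    |       T       |          T          |             T             | T
F | T | T |    F    |    F    |       T       |          T          |             T             | F
T | F | F |    F    |    T    |       T       |          F          |             F             | F
T | F | T |    T    |    T    |       T       |          F          |             F             | F
T | T | F |    F    |    T    |       F       |          F          |             T             | F
T | T | T |    T    |    T    |       F       |          F          |             T             | T
The formula is true on 2 of the 8 rows.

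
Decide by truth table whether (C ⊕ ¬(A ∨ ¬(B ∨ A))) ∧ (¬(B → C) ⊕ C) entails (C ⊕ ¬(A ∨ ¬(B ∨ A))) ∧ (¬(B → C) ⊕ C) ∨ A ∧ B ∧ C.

yes

A | B | C | φ | ψ
- | - | - | - | -
1 | 1 | 1 | 1 | 1
1 | 1 | 0 | 0 | 0
1 | 0 | 1 | 1 | 1
1 | 0 | 0 | 0 | 0
0 | 1 | 1 | 0 | 0
0 | 1 | 0 | 1 | 1
0 | 0 | 1 | 1 | 1
0 | 0 | 0 | 0 | 0
In every row where φ is true, ψ is also true, so φ ⊨ ψ.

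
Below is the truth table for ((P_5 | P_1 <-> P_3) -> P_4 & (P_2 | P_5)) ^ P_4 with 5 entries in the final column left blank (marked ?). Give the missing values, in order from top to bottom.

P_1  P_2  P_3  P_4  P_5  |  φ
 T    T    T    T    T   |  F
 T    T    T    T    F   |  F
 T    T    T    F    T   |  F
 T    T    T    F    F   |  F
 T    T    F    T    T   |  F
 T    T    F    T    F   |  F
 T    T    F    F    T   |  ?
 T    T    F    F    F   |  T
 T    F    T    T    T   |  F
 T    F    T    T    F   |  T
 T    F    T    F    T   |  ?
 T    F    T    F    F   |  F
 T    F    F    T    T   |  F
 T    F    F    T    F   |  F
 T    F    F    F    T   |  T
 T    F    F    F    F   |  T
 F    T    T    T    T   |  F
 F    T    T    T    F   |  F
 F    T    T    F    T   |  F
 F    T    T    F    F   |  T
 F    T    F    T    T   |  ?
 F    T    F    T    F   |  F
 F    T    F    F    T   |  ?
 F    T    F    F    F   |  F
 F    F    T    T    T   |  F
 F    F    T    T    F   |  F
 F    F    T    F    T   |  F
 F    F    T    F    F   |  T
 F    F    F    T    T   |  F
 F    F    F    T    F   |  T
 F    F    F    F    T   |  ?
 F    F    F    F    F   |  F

T, F, F, T, T

Row P_1=T, P_2=T, P_3=F, P_4=F, P_5=T: ((P_5 | P_1 <-> P_3) -> P_4 & (P_2 | P_5)) = T, so the formula = T.
Row P_1=T, P_2=F, P_3=T, P_4=F, P_5=T: ((P_5 | P_1 <-> P_3) -> P_4 & (P_2 | P_5)) = F, so the formula = F.
Row P_1=F, P_2=T, P_3=F, P_4=T, P_5=T: ((P_5 | P_1 <-> P_3) -> P_4 & (P_2 | P_5)) = T, so the formula = F.
Row P_1=F, P_2=T, P_3=F, P_4=F, P_5=T: ((P_5 | P_1 <-> P_3) -> P_4 & (P_2 | P_5)) = T, so the formula = T.
Row P_1=F, P_2=F, P_3=F, P_4=F, P_5=T: ((P_5 | P_1 <-> P_3) -> P_4 & (P_2 | P_5)) = T, so the formula = T.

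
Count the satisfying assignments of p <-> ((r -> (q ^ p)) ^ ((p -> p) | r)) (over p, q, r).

4

p  q  r     (q ^ p)  (r -> (q ^ p))  (p -> p)  ((p -> p) | r)  φ
T  T  T        F           F            T            T         T
T  T  F        F           T            T            T         F
T  F  T        T           T            T            T         F
T  F  F        T           T            T            T         F
F  T  T        T           T            T            T         T
F  T  F        T           T            T            T         T
F  F  T        F           F            T            T         F
F  F  F        F           T            T            T         T
The formula is true on 4 of the 8 rows.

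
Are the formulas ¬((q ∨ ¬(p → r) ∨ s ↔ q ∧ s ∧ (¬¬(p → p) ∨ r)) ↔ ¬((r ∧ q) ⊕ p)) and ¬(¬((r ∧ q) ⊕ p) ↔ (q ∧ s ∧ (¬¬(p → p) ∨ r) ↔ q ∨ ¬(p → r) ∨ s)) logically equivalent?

p  q  r  s  |  φ  ψ
T  T  T  T  |  F  F
T  T  T  F  |  T  T
T  T  F  T  |  T  T
T  T  F  F  |  F  F
T  F  T  T  |  F  F
T  F  T  F  |  T  T
T  F  F  T  |  F  F
T  F  F  F  |  F  F
F  T  T  T  |  T  T
F  T  T  F  |  F  F
F  T  F  T  |  F  F
F  T  F  F  |  T  T
F  F  T  T  |  T  T
F  F  T  F  |  F  F
F  F  F  T  |  T  T
F  F  F  F  |  F  F
The columns for φ and ψ agree on every row, so they are logically equivalent.

equivalent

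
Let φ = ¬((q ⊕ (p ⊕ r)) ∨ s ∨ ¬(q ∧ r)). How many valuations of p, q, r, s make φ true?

1

p | q | r | s || φ
T | T | T | T || F
T | T | T | F || F
T | T | F | T || F
T | T | F | F || F
T | F | T | T || F
T | F | T | F || F
T | F | F | T || F
T | F | F | F || F
F | T | T | T || F
F | T | T | F || T
F | T | F | T || F
F | T | F | F || F
F | F | T | T || F
F | F | T | F || F
F | F | F | T || F
F | F | F | F || F
The formula is true on 1 of the 16 rows.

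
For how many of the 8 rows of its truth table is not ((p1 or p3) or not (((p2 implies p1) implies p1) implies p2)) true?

  p1     p2     p3   |  (p1 or p3)  (p2 implies p1)  ((p2 implies p1) implies p1)    φ  
 True   True   True  |     True           True                   True              False
 True   True  False  |     True           True                   True              False
 True  False   True  |     True           True                   True              False
 True  False  False  |     True           True                   True              False
False   True   True  |     True          False                   True              False
False   True  False  |    False          False                   True               True
False  False   True  |     True           True                  False              False
False  False  False  |    False           True                  False               True
The formula is true on 2 of the 8 rows.

2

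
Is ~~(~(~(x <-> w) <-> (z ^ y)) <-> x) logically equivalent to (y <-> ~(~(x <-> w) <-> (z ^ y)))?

not equivalent

x | y | z | w || φ | ψ
T | T | T | T || F | F
T | T | T | F || T | T
T | T | F | T || T | T
T | T | F | F || F | F
T | F | T | T || T | F
T | F | T | F || F | T
T | F | F | T || F | T
T | F | F | F || T | F
F | T | T | T || F | T
F | T | T | F || T | F
F | T | F | T || T | F
F | T | F | F || F | T
F | F | T | T || T | T
F | F | T | F || F | F
F | F | F | T || F | F
F | F | F | F || T | T
The columns differ at x=T, y=F, z=T, w=T (φ=T, ψ=F), so they are not equivalent.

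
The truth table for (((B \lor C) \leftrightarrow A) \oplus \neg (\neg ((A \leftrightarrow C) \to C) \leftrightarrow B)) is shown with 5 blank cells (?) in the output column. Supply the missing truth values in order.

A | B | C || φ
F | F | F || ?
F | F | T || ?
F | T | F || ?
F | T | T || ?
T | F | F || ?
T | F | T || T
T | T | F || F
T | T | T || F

Row A=F, B=F, C=F: ((B \lor C) \leftrightarrow A) = T, \neg (\neg ((A \leftrightarrow C) \to C) \leftrightarrow B) = T, so the formula = F.
Row A=F, B=F, C=T: ((B \lor C) \leftrightarrow A) = F, \neg (\neg ((A \leftrightarrow C) \to C) \leftrightarrow B) = F, so the formula = F.
Row A=F, B=T, C=F: ((B \lor C) \leftrightarrow A) = F, \neg (\neg ((A \leftrightarrow C) \to C) \leftrightarrow B) = F, so the formula = F.
Row A=F, B=T, C=T: ((B \lor C) \leftrightarrow A) = F, \neg (\neg ((A \leftrightarrow C) \to C) \leftrightarrow B) = T, so the formula = T.
Row A=T, B=F, C=F: ((B \lor C) \leftrightarrow A) = F, \neg (\neg ((A \leftrightarrow C) \to C) \leftrightarrow B) = F, so the formula = F.

F, F, F, T, F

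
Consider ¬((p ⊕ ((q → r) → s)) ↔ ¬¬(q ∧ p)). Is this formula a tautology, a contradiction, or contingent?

p | q | r | s || (q → r) | ((q → r) → s) | (p ⊕ ((q → r) → s)) | (q ∧ p) | ¬(q ∧ p) | ¬¬(q ∧ p) | φ
0 | 0 | 0 | 0 ||    1    |       0       |          0          |    0    |    1     |     0     | 0
0 | 0 | 0 | 1 ||    1    |       1       |          1          |    0    |    1     |     0     | 1
0 | 0 | 1 | 0 ||    1    |       0       |          0          |    0    |    1     |     0     | 0
0 | 0 | 1 | 1 ||    1    |       1       |          1          |    0    |    1     |     0     | 1
0 | 1 | 0 | 0 ||    0    |       1       |          1          |    0    |    1     |     0     | 1
0 | 1 | 0 | 1 ||    0    |       1       |          1          |    0    |    1     |     0     | 1
0 | 1 | 1 | 0 ||    1    |       0       |          0          |    0    |    1     |     0     | 0
0 | 1 | 1 | 1 ||    1    |       1       |          1          |    0    |    1     |     0     | 1
1 | 0 | 0 | 0 ||    1    |       0       |          1          |    0    |    1     |     0     | 1
1 | 0 | 0 | 1 ||    1    |       1       |          0          |    0    |    1     |     0     | 0
1 | 0 | 1 | 0 ||    1    |       0       |          1          |    0    |    1     |     0     | 1
1 | 0 | 1 | 1 ||    1    |       1       |          0          |    0    |    1     |     0     | 0
1 | 1 | 0 | 0 ||    0    |       1       |          0          |    1    |    0     |     1     | 1
1 | 1 | 0 | 1 ||    0    |       1       |          0          |    1    |    0     |     1     | 1
1 | 1 | 1 | 0 ||    1    |       0       |          1          |    1    |    0     |     1     | 0
1 | 1 | 1 | 1 ||    1    |       1       |          0          |    1    |    0     |     1     | 1
10 of 16 rows are 1, so the formula is contingent.

contingent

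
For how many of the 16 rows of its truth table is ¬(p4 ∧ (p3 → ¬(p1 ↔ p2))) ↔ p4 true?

2

p1 | p2 | p3 | p4 || (¬(p4 ∧ (p3 → ¬(p1 ↔ p2))) ↔ p4)
F  | F  | F  | F  ||                F                
F  | F  | F  | T  ||                F                
F  | F  | T  | F  ||                F                
F  | F  | T  | T  ||                T                
F  | T  | F  | F  ||                F                
F  | T  | F  | T  ||                F                
F  | T  | T  | F  ||                F                
F  | T  | T  | T  ||                F                
T  | F  | F  | F  ||                F                
T  | F  | F  | T  ||                F                
T  | F  | T  | F  ||                F                
T  | F  | T  | T  ||                F                
T  | T  | F  | F  ||                F                
T  | T  | F  | T  ||                F                
T  | T  | T  | F  ||                F                
T  | T  | T  | T  ||                T                
The formula is true on 2 of the 16 rows.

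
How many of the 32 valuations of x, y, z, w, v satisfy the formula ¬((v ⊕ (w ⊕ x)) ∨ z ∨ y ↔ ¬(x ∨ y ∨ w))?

  x   |   y   |   z   |   w   |   v   |   φ  
----- | ----- | ----- | ----- | ----- | -----
 True |  True |  True |  True |  True |  True
 True |  True |  True |  True | False |  True
 True |  True |  True | False |  True |  True
 True |  True |  True | False | False |  True
 True |  True | False |  True |  True |  True
 True |  True | False |  True | False |  True
 True |  True | False | False |  True |  True
 True |  True | False | False | False |  True
 True | False |  True |  True |  True |  True
 True | False |  True |  True | False |  True
 True | False |  True | False |  True |  True
 True | False |  True | False | False |  True
 True | False | False |  True |  True |  True
 True | False | False |  True | False | False
 True | False | False | False |  True | False
 True | False | False | False | False |  True
False |  True |  True |  True |  True |  True
False |  True |  True |  True | False |  True
False |  True |  True | False |  True |  True
False |  True |  True | False | False |  True
False |  True | False |  True |  True |  True
False |  True | False |  True | False |  True
False |  True | False | False |  True |  True
False |  True | False | False | False |  True
False | False |  True |  True |  True |  True
False | False |  True |  True | False |  True
False | False |  True | False |  True | False
False | False |  True | False | False | False
False | False | False |  True |  True | False
False | False | False |  True | False |  True
False | False | False | False |  True | False
False | False | False | False | False |  True
The formula is true on 26 of the 32 rows.

26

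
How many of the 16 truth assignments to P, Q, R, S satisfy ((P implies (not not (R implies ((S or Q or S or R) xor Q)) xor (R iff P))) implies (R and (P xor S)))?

5

P | Q | R | S || φ
F | F | F | F || F
F | F | F | T || F
F | F | T | F || F
F | F | T | T || T
F | T | F | F || F
F | T | F | T || F
F | T | T | F || F
F | T | T | T || T
T | F | F | F || F
T | F | F | T || F
T | F | T | F || T
T | F | T | T || T
T | T | F | F || F
T | T | F | T || F
T | T | T | F || T
T | T | T | T || F
The formula is true on 5 of the 16 rows.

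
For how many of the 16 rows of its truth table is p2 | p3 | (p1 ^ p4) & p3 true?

12

p1  p2  p3  p4     (p2 | p3)  (p1 ^ p4)  ((p1 ^ p4) & p3)  ((p2 | p3) | ((p1 ^ p4) & p3))
0   0   0   0          0          0             0                        0               
0   0   0   1          0          1             0                        0               
0   0   1   0          1          0             0                        1               
0   0   1   1          1          1             1                        1               
0   1   0   0          1          0             0                        1               
0   1   0   1          1          1             0                        1               
0   1   1   0          1          0             0                        1               
0   1   1   1          1          1             1                        1               
1   0   0   0          0          1             0                        0               
1   0   0   1          0          0             0                        0               
1   0   1   0          1          1             1                        1               
1   0   1   1          1          0             0                        1               
1   1   0   0          1          1             0                        1               
1   1   0   1          1          0             0                        1               
1   1   1   0          1          1             1                        1               
1   1   1   1          1          0             0                        1               
The formula is true on 12 of the 16 rows.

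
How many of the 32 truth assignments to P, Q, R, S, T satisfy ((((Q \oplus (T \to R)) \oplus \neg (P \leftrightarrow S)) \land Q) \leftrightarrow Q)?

P | Q | R | S | T | φ
- | - | - | - | - | -
T | T | T | T | T | F
T | T | T | T | F | F
T | T | T | F | T | T
T | T | T | F | F | T
T | T | F | T | T | T
T | T | F | T | F | F
T | T | F | F | T | F
T | T | F | F | F | T
T | F | T | T | T | T
T | F | T | T | F | T
T | F | T | F | T | T
T | F | T | F | F | T
T | F | F | T | T | T
T | F | F | T | F | T
T | F | F | F | T | T
T | F | F | F | F | T
F | T | T | T | T | T
F | T | T | T | F | T
F | T | T | F | T | F
F | T | T | F | F | F
F | T | F | T | T | F
F | T | F | T | F | T
F | T | F | F | T | T
F | T | F | F | F | F
F | F | T | T | T | T
F | F | T | T | F | T
F | F | T | F | T | T
F | F | T | F | F | T
F | F | F | T | T | T
F | F | F | T | F | T
F | F | F | F | T | T
F | F | F | F | F | T
The formula is true on 24 of the 32 rows.

24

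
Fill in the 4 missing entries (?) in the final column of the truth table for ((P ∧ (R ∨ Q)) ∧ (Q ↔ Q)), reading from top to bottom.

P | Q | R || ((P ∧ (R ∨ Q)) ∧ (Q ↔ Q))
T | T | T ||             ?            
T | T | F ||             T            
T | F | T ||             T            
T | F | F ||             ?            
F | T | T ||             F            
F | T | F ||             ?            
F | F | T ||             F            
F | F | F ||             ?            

T, F, F, F

Row P=T, Q=T, R=T: (P ∧ (R ∨ Q)) = T, (Q ↔ Q) = T, so ((P ∧ (R ∨ Q)) ∧ (Q ↔ Q)) = T.
Row P=T, Q=F, R=F: (P ∧ (R ∨ Q)) = F, (Q ↔ Q) = T, so ((P ∧ (R ∨ Q)) ∧ (Q ↔ Q)) = F.
Row P=F, Q=T, R=F: (P ∧ (R ∨ Q)) = F, (Q ↔ Q) = T, so ((P ∧ (R ∨ Q)) ∧ (Q ↔ Q)) = F.
Row P=F, Q=F, R=F: (P ∧ (R ∨ Q)) = F, (Q ↔ Q) = T, so ((P ∧ (R ∨ Q)) ∧ (Q ↔ Q)) = F.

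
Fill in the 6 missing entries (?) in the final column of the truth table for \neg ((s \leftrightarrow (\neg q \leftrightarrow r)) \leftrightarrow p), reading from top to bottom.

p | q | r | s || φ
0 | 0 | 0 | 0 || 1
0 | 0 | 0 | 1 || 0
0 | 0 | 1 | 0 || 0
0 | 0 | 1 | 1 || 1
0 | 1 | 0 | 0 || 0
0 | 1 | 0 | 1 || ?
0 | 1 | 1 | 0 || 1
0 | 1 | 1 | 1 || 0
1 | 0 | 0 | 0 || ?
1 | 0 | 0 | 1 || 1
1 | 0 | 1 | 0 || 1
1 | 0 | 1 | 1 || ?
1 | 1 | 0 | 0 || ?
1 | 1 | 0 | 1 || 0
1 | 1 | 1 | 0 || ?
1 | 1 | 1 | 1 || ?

1, 0, 0, 1, 0, 1

Row p=0, q=1, r=0, s=1: (s \leftrightarrow (\neg q \leftrightarrow r)) = 1, ((s \leftrightarrow (\neg q \leftrightarrow r)) \leftrightarrow p) = 0, so the formula = 1.
Row p=1, q=0, r=0, s=0: (s \leftrightarrow (\neg q \leftrightarrow r)) = 1, ((s \leftrightarrow (\neg q \leftrightarrow r)) \leftrightarrow p) = 1, so the formula = 0.
Row p=1, q=0, r=1, s=1: (s \leftrightarrow (\neg q \leftrightarrow r)) = 1, ((s \leftrightarrow (\neg q \leftrightarrow r)) \leftrightarrow p) = 1, so the formula = 0.
Row p=1, q=1, r=0, s=0: (s \leftrightarrow (\neg q \leftrightarrow r)) = 0, ((s \leftrightarrow (\neg q \leftrightarrow r)) \leftrightarrow p) = 0, so the formula = 1.
Row p=1, q=1, r=1, s=0: (s \leftrightarrow (\neg q \leftrightarrow r)) = 1, ((s \leftrightarrow (\neg q \leftrightarrow r)) \leftrightarrow p) = 1, so the formula = 0.
Row p=1, q=1, r=1, s=1: (s \leftrightarrow (\neg q \leftrightarrow r)) = 0, ((s \leftrightarrow (\neg q \leftrightarrow r)) \leftrightarrow p) = 0, so the formula = 1.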